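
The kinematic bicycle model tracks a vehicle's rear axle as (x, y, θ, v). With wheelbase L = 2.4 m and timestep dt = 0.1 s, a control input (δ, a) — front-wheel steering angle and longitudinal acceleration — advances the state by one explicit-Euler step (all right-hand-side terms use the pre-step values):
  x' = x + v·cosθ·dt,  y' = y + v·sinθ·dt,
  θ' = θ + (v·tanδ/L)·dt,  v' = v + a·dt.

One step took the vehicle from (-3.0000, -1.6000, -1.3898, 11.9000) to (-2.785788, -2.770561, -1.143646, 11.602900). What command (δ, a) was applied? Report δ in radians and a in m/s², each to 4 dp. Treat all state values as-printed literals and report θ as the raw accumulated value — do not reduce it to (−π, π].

δ = 0.4608, a = -2.9710

a = (v'−v)/dt = (-0.297100)/0.1 = -2.9710
Δθ = θ'−θ = 0.246154;  (v·dt/L) = 11.9000·0.1/2.4 = 0.495833
tan δ = Δθ·L/(v·dt) = 0.496445  →  δ = 0.4608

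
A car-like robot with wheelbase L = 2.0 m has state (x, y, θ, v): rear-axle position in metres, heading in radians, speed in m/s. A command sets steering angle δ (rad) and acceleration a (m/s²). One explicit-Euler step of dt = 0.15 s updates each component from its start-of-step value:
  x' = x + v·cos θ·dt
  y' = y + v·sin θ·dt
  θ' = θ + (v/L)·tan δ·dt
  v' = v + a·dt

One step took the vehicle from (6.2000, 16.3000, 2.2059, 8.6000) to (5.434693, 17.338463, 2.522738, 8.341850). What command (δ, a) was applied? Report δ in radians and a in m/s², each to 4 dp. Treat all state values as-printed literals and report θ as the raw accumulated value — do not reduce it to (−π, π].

a = (v'−v)/dt = (-0.258150)/0.15 = -1.7210
Δθ = θ'−θ = 0.316838;  (v·dt/L) = 8.6000·0.15/2.0 = 0.645000
tan δ = Δθ·L/(v·dt) = 0.491222  →  δ = 0.4566

δ = 0.4566, a = -1.7210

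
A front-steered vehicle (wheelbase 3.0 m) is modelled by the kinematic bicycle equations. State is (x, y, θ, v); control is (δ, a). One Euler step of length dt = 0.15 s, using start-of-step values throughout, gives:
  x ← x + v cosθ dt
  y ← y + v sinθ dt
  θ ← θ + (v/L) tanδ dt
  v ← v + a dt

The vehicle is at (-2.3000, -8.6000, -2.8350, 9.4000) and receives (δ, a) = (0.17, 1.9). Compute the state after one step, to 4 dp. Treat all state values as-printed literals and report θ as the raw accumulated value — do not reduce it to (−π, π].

x' = -2.3000 + 9.4000·cos(-2.8350)·0.15 = -3.6442
y' = -8.6000 + 9.4000·sin(-2.8350)·0.15 = -9.0256
θ' = -2.8350 + (9.4000/3.0)·tan(0.17)·0.15 = -2.7543
v' = 9.4000 + 1.9000·0.15 = 9.6850

(-3.6442, -9.0256, -2.7543, 9.6850)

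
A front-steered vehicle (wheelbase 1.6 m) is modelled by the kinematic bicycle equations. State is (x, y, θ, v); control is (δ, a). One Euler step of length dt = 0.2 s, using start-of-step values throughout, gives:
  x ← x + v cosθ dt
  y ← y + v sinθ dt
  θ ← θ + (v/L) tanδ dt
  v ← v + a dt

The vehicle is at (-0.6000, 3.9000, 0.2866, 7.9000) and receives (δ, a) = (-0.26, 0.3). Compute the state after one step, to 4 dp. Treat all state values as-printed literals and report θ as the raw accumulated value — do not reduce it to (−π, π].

(0.9156, 4.3467, 0.0239, 7.9600)

x' = -0.6000 + 7.9000·cos(0.2866)·0.2 = 0.9156
y' = 3.9000 + 7.9000·sin(0.2866)·0.2 = 4.3467
θ' = 0.2866 + (7.9000/1.6)·tan(-0.26)·0.2 = 0.0239
v' = 7.9000 + 0.3000·0.2 = 7.9600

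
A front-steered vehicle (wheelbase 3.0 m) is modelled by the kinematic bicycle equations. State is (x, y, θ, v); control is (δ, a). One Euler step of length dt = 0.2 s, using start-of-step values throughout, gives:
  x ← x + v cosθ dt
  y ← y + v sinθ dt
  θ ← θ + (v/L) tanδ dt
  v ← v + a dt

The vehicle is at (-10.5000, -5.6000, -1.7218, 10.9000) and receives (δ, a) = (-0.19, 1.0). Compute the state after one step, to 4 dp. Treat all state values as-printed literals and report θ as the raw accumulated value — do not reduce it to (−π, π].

x' = -10.5000 + 10.9000·cos(-1.7218)·0.2 = -10.8279
y' = -5.6000 + 10.9000·sin(-1.7218)·0.2 = -7.7552
θ' = -1.7218 + (10.9000/3.0)·tan(-0.19)·0.2 = -1.8616
v' = 10.9000 + 1.0000·0.2 = 11.1000

(-10.8279, -7.7552, -1.8616, 11.1000)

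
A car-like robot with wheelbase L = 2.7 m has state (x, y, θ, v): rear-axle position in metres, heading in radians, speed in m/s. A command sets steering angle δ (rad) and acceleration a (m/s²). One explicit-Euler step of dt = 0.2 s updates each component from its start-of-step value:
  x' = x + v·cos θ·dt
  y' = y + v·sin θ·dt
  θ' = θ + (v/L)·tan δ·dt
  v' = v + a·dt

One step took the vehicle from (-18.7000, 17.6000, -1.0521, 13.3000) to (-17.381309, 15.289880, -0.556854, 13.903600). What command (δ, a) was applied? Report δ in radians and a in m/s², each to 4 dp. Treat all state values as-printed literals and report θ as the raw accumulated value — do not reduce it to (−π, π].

a = (v'−v)/dt = (0.603600)/0.2 = 3.0180
Δθ = θ'−θ = 0.495246;  (v·dt/L) = 13.3000·0.2/2.7 = 0.985185
tan δ = Δθ·L/(v·dt) = 0.502693  →  δ = 0.4658

δ = 0.4658, a = 3.0180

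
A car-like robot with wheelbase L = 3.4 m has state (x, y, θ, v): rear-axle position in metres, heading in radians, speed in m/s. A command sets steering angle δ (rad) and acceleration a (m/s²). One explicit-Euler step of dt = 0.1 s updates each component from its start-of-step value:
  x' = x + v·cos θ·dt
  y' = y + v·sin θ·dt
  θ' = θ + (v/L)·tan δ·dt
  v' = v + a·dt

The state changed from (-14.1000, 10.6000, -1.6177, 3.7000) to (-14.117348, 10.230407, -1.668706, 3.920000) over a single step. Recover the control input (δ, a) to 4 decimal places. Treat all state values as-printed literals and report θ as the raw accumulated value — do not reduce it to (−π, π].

a = (v'−v)/dt = (0.220000)/0.1 = 2.2000
Δθ = θ'−θ = -0.051006;  (v·dt/L) = 3.7000·0.1/3.4 = 0.108824
tan δ = Δθ·L/(v·dt) = -0.468704  →  δ = -0.4383

δ = -0.4383, a = 2.2000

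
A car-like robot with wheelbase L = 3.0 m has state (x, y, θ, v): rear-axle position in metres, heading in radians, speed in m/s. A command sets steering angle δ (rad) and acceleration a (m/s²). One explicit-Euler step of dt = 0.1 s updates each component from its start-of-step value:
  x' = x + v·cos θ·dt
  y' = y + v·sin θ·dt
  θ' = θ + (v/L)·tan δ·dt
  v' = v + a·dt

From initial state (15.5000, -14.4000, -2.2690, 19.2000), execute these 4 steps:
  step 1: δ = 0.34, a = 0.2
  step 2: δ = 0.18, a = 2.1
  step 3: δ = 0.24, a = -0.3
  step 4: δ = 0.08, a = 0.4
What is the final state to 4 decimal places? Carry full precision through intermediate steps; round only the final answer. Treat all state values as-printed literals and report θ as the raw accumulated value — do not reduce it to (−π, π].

after step 1 (δ=0.34, a=0.2): (14.265742, -15.870717, -2.042608, 19.220000)
after step 2 (δ=0.18, a=2.1): (13.392191, -17.582731, -1.926027, 19.430000)
after step 3 (δ=0.24, a=-0.3): (12.716403, -19.404422, -1.767532, 19.400000)
after step 4 (δ=0.08, a=0.4): (12.337194, -21.306999, -1.715688, 19.440000)

(12.3372, -21.3070, -1.7157, 19.4400)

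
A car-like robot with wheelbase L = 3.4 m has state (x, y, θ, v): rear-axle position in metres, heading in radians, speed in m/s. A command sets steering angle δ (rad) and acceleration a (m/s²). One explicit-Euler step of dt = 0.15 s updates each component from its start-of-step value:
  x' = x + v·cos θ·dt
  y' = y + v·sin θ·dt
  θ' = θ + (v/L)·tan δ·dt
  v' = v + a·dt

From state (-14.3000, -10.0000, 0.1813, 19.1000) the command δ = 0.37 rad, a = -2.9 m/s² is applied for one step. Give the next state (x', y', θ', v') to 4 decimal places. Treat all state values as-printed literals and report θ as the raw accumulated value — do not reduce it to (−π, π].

(-11.4820, -9.4834, 0.5081, 18.6650)

x' = -14.3000 + 19.1000·cos(0.1813)·0.15 = -11.4820
y' = -10.0000 + 19.1000·sin(0.1813)·0.15 = -9.4834
θ' = 0.1813 + (19.1000/3.4)·tan(0.37)·0.15 = 0.5081
v' = 19.1000 − 2.9000·0.15 = 18.6650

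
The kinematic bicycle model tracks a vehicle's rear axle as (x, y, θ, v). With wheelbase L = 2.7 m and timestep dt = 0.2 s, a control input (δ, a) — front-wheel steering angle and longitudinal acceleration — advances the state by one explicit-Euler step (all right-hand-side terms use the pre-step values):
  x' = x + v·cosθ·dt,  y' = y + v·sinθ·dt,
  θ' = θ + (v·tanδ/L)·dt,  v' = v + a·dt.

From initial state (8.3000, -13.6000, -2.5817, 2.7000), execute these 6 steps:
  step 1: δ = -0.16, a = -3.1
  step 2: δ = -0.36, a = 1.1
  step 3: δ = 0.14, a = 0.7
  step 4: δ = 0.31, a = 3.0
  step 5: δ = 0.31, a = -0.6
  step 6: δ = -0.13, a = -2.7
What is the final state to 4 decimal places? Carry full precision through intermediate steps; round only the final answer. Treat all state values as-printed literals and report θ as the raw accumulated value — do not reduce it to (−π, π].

after step 1 (δ=-0.16, a=-3.1): (7.842451, -13.886791, -2.613976, 2.080000)
after step 2 (δ=-0.36, a=1.1): (7.483024, -14.096237, -2.671970, 2.300000)
after step 3 (δ=0.14, a=0.7): (7.072824, -14.304410, -2.647961, 2.440000)
after step 4 (δ=0.31, a=3.0): (6.643082, -14.535638, -2.590065, 3.040000)
after step 5 (δ=0.31, a=-0.6): (6.125233, -14.854223, -2.517932, 2.920000)
after step 6 (δ=-0.13, a=-2.7): (5.651174, -15.195286, -2.546210, 2.380000)

(5.6512, -15.1953, -2.5462, 2.3800)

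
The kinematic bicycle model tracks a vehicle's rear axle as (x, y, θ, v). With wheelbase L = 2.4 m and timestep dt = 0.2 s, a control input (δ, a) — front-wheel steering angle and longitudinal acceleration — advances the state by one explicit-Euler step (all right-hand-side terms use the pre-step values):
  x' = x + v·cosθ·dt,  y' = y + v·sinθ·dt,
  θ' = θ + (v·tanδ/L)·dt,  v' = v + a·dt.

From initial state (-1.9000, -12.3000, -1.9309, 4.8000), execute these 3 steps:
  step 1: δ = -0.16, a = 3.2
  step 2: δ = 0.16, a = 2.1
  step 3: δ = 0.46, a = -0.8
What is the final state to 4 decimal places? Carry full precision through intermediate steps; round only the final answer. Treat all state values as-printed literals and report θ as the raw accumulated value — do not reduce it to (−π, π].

(-3.0901, -15.2901, -1.6803, 5.7000)

after step 1 (δ=-0.16, a=3.2): (-2.238276, -13.198426, -1.995452, 5.440000)
after step 2 (δ=0.16, a=2.1): (-2.686540, -14.189791, -1.922293, 5.860000)
after step 3 (δ=0.46, a=-0.8): (-3.090064, -15.290133, -1.680349, 5.700000)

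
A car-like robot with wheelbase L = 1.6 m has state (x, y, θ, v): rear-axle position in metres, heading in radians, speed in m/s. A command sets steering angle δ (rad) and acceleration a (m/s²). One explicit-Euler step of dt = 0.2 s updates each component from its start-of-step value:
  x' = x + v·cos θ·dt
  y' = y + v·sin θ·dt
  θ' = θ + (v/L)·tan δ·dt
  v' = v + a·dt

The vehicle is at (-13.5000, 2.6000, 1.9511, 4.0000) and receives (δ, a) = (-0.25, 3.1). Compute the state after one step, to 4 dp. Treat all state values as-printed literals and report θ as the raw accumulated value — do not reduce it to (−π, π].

(-13.7970, 3.3428, 1.8234, 4.6200)

x' = -13.5000 + 4.0000·cos(1.9511)·0.2 = -13.7970
y' = 2.6000 + 4.0000·sin(1.9511)·0.2 = 3.3428
θ' = 1.9511 + (4.0000/1.6)·tan(-0.25)·0.2 = 1.8234
v' = 4.0000 + 3.1000·0.2 = 4.6200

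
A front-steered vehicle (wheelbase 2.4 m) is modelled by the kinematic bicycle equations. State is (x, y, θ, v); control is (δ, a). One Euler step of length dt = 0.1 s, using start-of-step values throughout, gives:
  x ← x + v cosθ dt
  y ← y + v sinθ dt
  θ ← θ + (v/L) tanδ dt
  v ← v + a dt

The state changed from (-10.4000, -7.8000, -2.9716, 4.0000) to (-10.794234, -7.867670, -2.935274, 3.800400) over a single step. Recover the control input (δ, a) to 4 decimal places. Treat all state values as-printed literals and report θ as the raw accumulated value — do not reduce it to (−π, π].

δ = 0.2146, a = -1.9960

a = (v'−v)/dt = (-0.199600)/0.1 = -1.9960
Δθ = θ'−θ = 0.036326;  (v·dt/L) = 4.0000·0.1/2.4 = 0.166667
tan δ = Δθ·L/(v·dt) = 0.217956  →  δ = 0.2146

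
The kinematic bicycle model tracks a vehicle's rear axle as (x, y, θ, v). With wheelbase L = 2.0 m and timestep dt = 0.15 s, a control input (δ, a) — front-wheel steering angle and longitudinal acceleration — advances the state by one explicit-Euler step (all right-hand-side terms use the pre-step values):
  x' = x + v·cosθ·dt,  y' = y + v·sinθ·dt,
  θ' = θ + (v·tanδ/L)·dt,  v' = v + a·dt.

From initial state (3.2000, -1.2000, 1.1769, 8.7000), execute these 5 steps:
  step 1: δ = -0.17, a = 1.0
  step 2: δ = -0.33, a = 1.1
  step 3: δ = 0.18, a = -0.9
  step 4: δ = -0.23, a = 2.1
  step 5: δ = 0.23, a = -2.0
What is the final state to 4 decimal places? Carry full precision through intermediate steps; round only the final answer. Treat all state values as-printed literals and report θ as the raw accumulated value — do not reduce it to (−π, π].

(6.9688, 4.2565, 0.9661, 8.8950)

after step 1 (δ=-0.17, a=1.0): (3.700845, 0.005064, 1.064894, 8.850000)
after step 2 (δ=-0.33, a=1.1): (4.344148, 1.166278, 0.837543, 9.015000)
after step 3 (δ=0.18, a=-0.9): (5.249195, 2.171001, 0.960577, 8.880000)
after step 4 (δ=-0.23, a=2.1): (6.012494, 3.262605, 0.804638, 9.195000)
after step 5 (δ=0.23, a=-2.0): (6.968828, 4.256464, 0.966109, 8.895000)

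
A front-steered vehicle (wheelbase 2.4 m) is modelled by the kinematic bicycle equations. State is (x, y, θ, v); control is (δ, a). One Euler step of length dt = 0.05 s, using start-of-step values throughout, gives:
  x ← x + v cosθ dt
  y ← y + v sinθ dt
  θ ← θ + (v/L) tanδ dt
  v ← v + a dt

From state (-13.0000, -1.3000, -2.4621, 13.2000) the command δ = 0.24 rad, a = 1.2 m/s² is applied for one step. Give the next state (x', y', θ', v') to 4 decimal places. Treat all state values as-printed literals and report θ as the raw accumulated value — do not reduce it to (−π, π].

(-13.5134, -1.7147, -2.3948, 13.2600)

x' = -13.0000 + 13.2000·cos(-2.4621)·0.05 = -13.5134
y' = -1.3000 + 13.2000·sin(-2.4621)·0.05 = -1.7147
θ' = -2.4621 + (13.2000/2.4)·tan(0.24)·0.05 = -2.3948
v' = 13.2000 + 1.2000·0.05 = 13.2600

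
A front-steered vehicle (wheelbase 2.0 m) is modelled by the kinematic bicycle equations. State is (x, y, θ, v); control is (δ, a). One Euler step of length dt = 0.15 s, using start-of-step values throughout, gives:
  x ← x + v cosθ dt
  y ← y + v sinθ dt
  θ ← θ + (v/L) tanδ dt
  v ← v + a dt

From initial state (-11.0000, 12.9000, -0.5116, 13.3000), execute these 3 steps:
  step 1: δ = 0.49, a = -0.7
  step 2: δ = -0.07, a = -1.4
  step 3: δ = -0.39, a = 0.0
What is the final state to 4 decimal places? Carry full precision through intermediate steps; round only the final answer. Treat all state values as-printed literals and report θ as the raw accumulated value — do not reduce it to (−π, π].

(-5.3362, 11.8685, -0.4492, 12.9850)

after step 1 (δ=0.49, a=-0.7): (-9.260435, 11.923302, 0.020455, 13.195000)
after step 2 (δ=-0.07, a=-1.4): (-7.281599, 11.963784, -0.048932, 12.985000)
after step 3 (δ=-0.39, a=0.0): (-5.336181, 11.868514, -0.449249, 12.985000)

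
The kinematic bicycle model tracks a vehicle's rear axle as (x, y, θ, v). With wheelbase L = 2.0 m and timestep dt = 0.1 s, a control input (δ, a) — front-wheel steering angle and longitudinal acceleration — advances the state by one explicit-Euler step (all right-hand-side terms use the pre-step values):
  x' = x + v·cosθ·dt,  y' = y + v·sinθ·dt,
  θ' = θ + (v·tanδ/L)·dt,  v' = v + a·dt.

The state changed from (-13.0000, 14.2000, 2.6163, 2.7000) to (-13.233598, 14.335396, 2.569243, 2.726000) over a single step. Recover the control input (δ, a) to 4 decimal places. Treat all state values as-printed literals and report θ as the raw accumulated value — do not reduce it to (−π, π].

δ = -0.3354, a = 0.2600

a = (v'−v)/dt = (0.026000)/0.1 = 0.2600
Δθ = θ'−θ = -0.047057;  (v·dt/L) = 2.7000·0.1/2.0 = 0.135000
tan δ = Δθ·L/(v·dt) = -0.348570  →  δ = -0.3354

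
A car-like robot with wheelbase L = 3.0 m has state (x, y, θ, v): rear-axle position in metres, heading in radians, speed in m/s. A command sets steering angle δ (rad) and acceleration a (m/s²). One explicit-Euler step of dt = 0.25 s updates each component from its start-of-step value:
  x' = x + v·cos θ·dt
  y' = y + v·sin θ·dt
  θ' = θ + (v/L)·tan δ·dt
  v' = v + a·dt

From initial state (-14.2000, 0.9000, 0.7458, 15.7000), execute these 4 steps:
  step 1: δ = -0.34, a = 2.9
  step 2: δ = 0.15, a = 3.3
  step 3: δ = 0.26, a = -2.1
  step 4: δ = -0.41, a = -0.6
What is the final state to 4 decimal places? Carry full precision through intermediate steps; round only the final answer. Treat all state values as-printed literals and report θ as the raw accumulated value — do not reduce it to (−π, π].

after step 1 (δ=-0.34, a=2.9): (-11.316910, 3.563347, 0.282994, 16.425000)
after step 2 (δ=0.15, a=3.3): (-7.373991, 4.709943, 0.489861, 17.250000)
after step 3 (δ=0.26, a=-2.1): (-3.568648, 6.738987, 0.872267, 16.725000)
after step 4 (δ=-0.41, a=-0.6): (-0.879717, 9.940940, 0.266499, 16.575000)

(-0.8797, 9.9409, 0.2665, 16.5750)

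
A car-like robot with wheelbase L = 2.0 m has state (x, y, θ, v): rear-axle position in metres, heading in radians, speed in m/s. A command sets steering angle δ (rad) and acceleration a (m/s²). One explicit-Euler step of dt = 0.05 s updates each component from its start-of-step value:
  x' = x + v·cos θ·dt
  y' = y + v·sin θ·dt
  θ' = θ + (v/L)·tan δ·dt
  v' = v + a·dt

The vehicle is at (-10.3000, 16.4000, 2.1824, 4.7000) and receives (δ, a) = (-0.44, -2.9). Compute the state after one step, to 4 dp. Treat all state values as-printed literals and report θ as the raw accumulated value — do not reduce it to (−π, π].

(-10.4349, 16.5924, 2.1271, 4.5550)

x' = -10.3000 + 4.7000·cos(2.1824)·0.05 = -10.4349
y' = 16.4000 + 4.7000·sin(2.1824)·0.05 = 16.5924
θ' = 2.1824 + (4.7000/2.0)·tan(-0.44)·0.05 = 2.1271
v' = 4.7000 − 2.9000·0.05 = 4.5550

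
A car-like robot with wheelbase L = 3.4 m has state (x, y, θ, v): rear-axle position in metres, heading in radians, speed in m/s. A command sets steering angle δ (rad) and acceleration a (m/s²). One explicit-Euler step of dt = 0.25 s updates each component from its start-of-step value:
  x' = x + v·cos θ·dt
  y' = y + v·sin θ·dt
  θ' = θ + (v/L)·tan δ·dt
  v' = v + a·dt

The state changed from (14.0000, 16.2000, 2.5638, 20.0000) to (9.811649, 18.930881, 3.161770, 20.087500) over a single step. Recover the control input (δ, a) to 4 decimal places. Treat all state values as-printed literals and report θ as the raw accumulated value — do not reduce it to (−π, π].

δ = 0.3862, a = 0.3500

a = (v'−v)/dt = (0.087500)/0.25 = 0.3500
Δθ = θ'−θ = 0.597970;  (v·dt/L) = 20.0000·0.25/3.4 = 1.470588
tan δ = Δθ·L/(v·dt) = 0.406620  →  δ = 0.3862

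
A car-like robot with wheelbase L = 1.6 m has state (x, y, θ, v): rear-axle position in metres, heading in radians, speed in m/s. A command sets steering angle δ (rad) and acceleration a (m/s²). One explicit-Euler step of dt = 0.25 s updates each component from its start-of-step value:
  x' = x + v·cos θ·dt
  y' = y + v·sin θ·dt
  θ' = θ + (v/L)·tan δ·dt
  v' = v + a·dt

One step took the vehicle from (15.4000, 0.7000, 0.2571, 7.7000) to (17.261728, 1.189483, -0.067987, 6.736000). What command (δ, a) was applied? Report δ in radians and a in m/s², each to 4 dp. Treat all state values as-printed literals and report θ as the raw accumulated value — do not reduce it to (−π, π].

a = (v'−v)/dt = (-0.964000)/0.25 = -3.8560
Δθ = θ'−θ = -0.325087;  (v·dt/L) = 7.7000·0.25/1.6 = 1.203125
tan δ = Δθ·L/(v·dt) = -0.270202  →  δ = -0.2639

δ = -0.2639, a = -3.8560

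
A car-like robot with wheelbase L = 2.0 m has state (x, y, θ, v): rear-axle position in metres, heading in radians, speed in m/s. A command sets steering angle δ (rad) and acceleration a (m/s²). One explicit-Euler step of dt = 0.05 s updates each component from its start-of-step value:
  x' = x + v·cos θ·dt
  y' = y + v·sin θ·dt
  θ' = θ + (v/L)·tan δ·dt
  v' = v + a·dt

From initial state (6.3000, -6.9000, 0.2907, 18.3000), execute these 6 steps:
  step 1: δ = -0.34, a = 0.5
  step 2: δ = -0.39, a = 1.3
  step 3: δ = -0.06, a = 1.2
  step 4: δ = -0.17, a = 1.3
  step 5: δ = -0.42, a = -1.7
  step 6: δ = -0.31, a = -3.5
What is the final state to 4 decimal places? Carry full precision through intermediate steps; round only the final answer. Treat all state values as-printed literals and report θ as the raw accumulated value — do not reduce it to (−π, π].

(11.6933, -7.1438, -0.5205, 18.2550)

after step 1 (δ=-0.34, a=0.5): (7.176610, -6.637740, 0.128865, 18.325000)
after step 2 (δ=-0.39, a=1.3): (8.085263, -6.519994, -0.059449, 18.390000)
after step 3 (δ=-0.06, a=1.2): (9.003138, -6.574625, -0.087067, 18.450000)
after step 4 (δ=-0.17, a=1.3): (9.922144, -6.654843, -0.166244, 18.515000)
after step 5 (δ=-0.42, a=-1.7): (10.835131, -6.808036, -0.372951, 18.430000)
after step 6 (δ=-0.31, a=-3.5): (11.693283, -7.143798, -0.520542, 18.255000)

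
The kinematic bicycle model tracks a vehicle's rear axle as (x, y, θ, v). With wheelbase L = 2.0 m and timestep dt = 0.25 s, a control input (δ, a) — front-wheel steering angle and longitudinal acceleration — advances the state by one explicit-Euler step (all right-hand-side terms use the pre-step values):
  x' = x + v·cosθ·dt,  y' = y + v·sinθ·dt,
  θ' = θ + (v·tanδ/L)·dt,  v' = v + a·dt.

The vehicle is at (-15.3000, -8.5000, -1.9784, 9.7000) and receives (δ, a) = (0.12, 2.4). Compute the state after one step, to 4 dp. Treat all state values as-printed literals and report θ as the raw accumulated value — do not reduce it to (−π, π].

x' = -15.3000 + 9.7000·cos(-1.9784)·0.25 = -16.2613
y' = -8.5000 + 9.7000·sin(-1.9784)·0.25 = -10.7263
θ' = -1.9784 + (9.7000/2.0)·tan(0.12)·0.25 = -1.8322
v' = 9.7000 + 2.4000·0.25 = 10.3000

(-16.2613, -10.7263, -1.8322, 10.3000)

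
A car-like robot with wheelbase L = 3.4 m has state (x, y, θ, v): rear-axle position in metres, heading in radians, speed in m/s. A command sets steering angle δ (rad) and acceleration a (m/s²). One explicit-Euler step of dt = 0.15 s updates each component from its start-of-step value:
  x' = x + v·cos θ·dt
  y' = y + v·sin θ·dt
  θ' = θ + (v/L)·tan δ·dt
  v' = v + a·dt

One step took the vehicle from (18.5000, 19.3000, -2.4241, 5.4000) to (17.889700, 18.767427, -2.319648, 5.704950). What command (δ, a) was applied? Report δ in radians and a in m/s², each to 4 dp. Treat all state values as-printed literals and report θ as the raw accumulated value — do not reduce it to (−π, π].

δ = 0.4132, a = 2.0330

a = (v'−v)/dt = (0.304950)/0.15 = 2.0330
Δθ = θ'−θ = 0.104452;  (v·dt/L) = 5.4000·0.15/3.4 = 0.238235
tan δ = Δθ·L/(v·dt) = 0.438440  →  δ = 0.4132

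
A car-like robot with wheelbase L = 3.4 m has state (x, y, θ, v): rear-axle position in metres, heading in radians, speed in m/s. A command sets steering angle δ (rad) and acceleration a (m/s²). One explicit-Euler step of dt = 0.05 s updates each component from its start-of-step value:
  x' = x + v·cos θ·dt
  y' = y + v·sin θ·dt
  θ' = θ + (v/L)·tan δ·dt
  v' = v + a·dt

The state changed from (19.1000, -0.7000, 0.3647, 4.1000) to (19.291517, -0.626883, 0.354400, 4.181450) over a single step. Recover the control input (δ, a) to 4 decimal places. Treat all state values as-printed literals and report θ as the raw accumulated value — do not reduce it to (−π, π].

a = (v'−v)/dt = (0.081450)/0.05 = 1.6290
Δθ = θ'−θ = -0.010300;  (v·dt/L) = 4.1000·0.05/3.4 = 0.060294
tan δ = Δθ·L/(v·dt) = -0.170829  →  δ = -0.1692

δ = -0.1692, a = 1.6290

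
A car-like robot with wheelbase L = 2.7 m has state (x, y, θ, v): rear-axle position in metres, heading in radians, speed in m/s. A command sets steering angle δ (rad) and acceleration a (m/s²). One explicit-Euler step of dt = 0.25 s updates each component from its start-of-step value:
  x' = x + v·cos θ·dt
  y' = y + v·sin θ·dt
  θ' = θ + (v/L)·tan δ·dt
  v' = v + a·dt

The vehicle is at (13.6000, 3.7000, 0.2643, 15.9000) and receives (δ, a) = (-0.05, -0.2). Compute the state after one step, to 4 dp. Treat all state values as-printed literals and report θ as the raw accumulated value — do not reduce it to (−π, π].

(17.4370, 4.7384, 0.1906, 15.8500)

x' = 13.6000 + 15.9000·cos(0.2643)·0.25 = 17.4370
y' = 3.7000 + 15.9000·sin(0.2643)·0.25 = 4.7384
θ' = 0.2643 + (15.9000/2.7)·tan(-0.05)·0.25 = 0.1906
v' = 15.9000 − 0.2000·0.25 = 15.8500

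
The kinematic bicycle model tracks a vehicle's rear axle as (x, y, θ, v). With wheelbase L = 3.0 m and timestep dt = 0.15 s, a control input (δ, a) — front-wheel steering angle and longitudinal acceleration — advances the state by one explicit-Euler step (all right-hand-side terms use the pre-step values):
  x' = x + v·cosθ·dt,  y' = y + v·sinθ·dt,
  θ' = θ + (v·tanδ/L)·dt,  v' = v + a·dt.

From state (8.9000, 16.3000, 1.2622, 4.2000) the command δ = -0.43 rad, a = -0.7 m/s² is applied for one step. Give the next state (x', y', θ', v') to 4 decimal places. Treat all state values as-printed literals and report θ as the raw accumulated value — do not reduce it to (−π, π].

(9.0913, 16.9002, 1.1659, 4.0950)

x' = 8.9000 + 4.2000·cos(1.2622)·0.15 = 9.0913
y' = 16.3000 + 4.2000·sin(1.2622)·0.15 = 16.9002
θ' = 1.2622 + (4.2000/3.0)·tan(-0.43)·0.15 = 1.1659
v' = 4.2000 − 0.7000·0.15 = 4.0950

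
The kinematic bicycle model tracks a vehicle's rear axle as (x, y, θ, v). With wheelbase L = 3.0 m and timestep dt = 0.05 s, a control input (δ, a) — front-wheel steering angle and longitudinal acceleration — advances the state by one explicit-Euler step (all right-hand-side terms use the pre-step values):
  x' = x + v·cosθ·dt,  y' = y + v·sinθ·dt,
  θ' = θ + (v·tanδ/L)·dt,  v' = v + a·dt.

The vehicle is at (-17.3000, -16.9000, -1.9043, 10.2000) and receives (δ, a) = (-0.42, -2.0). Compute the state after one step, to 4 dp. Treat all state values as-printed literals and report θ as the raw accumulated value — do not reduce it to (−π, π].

x' = -17.3000 + 10.2000·cos(-1.9043)·0.05 = -17.4670
y' = -16.9000 + 10.2000·sin(-1.9043)·0.05 = -17.3819
θ' = -1.9043 + (10.2000/3.0)·tan(-0.42)·0.05 = -1.9802
v' = 10.2000 − 2.0000·0.05 = 10.1000

(-17.4670, -17.3819, -1.9802, 10.1000)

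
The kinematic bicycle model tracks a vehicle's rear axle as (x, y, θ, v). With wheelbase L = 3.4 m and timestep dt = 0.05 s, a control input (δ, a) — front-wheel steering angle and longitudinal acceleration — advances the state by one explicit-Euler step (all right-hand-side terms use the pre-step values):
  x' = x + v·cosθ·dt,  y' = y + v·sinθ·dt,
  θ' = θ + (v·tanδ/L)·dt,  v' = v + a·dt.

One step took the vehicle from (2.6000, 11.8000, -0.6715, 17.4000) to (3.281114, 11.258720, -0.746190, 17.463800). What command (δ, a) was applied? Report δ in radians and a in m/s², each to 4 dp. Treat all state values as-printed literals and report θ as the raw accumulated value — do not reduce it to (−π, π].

δ = -0.2840, a = 1.2760

a = (v'−v)/dt = (0.063800)/0.05 = 1.2760
Δθ = θ'−θ = -0.074690;  (v·dt/L) = 17.4000·0.05/3.4 = 0.255882
tan δ = Δθ·L/(v·dt) = -0.291892  →  δ = -0.2840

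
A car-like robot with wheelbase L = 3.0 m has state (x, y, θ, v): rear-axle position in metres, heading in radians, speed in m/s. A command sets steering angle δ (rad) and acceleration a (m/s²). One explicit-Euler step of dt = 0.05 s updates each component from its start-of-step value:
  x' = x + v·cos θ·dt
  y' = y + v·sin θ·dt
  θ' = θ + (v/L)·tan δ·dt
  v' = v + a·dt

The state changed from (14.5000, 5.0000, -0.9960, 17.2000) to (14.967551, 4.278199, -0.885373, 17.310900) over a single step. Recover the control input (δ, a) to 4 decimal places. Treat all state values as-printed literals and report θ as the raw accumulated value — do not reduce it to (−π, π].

a = (v'−v)/dt = (0.110900)/0.05 = 2.2180
Δθ = θ'−θ = 0.110627;  (v·dt/L) = 17.2000·0.05/3.0 = 0.286667
tan δ = Δθ·L/(v·dt) = 0.385908  →  δ = 0.3683

δ = 0.3683, a = 2.2180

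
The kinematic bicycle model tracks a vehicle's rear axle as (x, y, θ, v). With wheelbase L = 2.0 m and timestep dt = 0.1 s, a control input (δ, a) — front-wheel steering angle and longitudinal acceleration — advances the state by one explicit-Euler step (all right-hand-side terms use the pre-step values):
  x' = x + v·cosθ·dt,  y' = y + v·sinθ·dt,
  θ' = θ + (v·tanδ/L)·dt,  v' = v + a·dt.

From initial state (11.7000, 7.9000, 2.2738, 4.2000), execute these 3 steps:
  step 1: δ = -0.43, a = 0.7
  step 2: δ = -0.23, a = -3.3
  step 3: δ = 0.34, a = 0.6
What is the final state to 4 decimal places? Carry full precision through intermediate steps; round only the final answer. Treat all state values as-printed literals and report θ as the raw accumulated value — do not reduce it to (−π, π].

after step 1 (δ=-0.43, a=0.7): (11.428465, 8.220420, 2.177490, 4.270000)
after step 2 (δ=-0.23, a=-3.3): (11.185009, 8.571216, 2.127500, 3.940000)
after step 3 (δ=0.34, a=0.6): (10.976823, 8.905723, 2.197186, 4.000000)

(10.9768, 8.9057, 2.1972, 4.0000)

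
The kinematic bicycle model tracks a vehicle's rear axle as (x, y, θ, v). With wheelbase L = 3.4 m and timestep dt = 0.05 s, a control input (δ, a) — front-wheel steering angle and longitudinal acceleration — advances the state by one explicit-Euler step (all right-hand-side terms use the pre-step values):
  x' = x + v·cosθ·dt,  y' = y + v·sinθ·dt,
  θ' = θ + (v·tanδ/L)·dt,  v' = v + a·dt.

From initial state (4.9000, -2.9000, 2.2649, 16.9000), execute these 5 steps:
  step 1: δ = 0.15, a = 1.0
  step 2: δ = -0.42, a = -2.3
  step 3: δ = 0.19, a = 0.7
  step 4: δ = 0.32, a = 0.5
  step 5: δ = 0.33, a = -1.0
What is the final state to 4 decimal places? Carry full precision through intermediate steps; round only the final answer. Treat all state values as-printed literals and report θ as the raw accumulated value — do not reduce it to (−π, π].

after step 1 (δ=0.15, a=1.0): (4.359456, -2.250510, 2.302462, 16.950000)
after step 2 (δ=-0.42, a=-2.3): (3.793233, -1.619917, 2.191147, 16.835000)
after step 3 (δ=0.19, a=0.7): (3.303907, -0.935006, 2.238760, 16.870000)
after step 4 (δ=0.32, a=0.5): (2.781453, -0.272787, 2.320974, 16.895000)
after step 5 (δ=0.33, a=-1.0): (2.205529, 0.345205, 2.406076, 16.845000)

(2.2055, 0.3452, 2.4061, 16.8450)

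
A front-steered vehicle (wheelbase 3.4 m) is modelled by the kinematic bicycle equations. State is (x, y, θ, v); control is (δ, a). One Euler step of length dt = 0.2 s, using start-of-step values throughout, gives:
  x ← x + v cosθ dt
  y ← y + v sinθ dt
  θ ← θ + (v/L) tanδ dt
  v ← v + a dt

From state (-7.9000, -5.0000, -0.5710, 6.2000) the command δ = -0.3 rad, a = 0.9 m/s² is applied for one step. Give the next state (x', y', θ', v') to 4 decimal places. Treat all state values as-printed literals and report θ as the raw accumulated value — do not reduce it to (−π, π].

x' = -7.9000 + 6.2000·cos(-0.5710)·0.2 = -6.8567
y' = -5.0000 + 6.2000·sin(-0.5710)·0.2 = -5.6702
θ' = -0.5710 + (6.2000/3.4)·tan(-0.3)·0.2 = -0.6838
v' = 6.2000 + 0.9000·0.2 = 6.3800

(-6.8567, -5.6702, -0.6838, 6.3800)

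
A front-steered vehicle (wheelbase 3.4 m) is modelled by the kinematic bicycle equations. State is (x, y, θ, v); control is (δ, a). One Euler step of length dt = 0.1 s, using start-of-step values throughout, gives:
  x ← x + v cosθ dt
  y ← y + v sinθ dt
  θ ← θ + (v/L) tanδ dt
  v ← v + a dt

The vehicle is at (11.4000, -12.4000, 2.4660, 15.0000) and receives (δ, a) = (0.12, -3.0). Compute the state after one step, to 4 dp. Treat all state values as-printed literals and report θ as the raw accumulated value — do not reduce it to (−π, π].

x' = 11.4000 + 15.0000·cos(2.4660)·0.1 = 10.2295
y' = -12.4000 + 15.0000·sin(2.4660)·0.1 = -11.4620
θ' = 2.4660 + (15.0000/3.4)·tan(0.12)·0.1 = 2.5192
v' = 15.0000 − 3.0000·0.1 = 14.7000

(10.2295, -11.4620, 2.5192, 14.7000)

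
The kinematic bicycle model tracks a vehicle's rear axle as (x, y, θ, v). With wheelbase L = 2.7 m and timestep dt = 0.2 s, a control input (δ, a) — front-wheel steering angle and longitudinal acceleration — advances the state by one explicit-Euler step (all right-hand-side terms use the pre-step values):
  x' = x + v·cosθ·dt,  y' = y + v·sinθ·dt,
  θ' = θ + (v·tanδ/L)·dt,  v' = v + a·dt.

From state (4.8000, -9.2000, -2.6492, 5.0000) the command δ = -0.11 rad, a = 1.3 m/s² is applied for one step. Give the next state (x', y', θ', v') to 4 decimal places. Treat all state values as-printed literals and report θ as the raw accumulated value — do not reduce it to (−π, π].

(3.9188, -9.6727, -2.6901, 5.2600)

x' = 4.8000 + 5.0000·cos(-2.6492)·0.2 = 3.9188
y' = -9.2000 + 5.0000·sin(-2.6492)·0.2 = -9.6727
θ' = -2.6492 + (5.0000/2.7)·tan(-0.11)·0.2 = -2.6901
v' = 5.0000 + 1.3000·0.2 = 5.2600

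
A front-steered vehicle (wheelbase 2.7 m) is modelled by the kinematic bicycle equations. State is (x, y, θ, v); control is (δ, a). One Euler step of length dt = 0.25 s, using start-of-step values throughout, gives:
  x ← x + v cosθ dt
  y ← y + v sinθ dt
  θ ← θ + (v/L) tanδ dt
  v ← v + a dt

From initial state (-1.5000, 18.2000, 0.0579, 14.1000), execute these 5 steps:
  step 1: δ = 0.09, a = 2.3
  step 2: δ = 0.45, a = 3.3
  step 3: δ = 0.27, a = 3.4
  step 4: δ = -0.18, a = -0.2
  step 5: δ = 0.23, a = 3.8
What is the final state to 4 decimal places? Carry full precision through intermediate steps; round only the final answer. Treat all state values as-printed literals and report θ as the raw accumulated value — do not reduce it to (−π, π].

(11.9671, 29.0854, 1.3072, 17.2500)

after step 1 (δ=0.09, a=2.3): (2.019093, 18.403983, 0.175718, 14.675000)
after step 2 (δ=0.45, a=3.3): (5.631349, 19.045337, 0.832092, 15.500000)
after step 3 (δ=0.27, a=3.4): (8.240505, 21.910285, 1.229291, 16.350000)
after step 4 (δ=-0.18, a=-0.2): (9.609434, 25.761739, 0.953809, 16.300000)
after step 5 (δ=0.23, a=3.8): (11.967149, 29.085412, 1.307192, 17.250000)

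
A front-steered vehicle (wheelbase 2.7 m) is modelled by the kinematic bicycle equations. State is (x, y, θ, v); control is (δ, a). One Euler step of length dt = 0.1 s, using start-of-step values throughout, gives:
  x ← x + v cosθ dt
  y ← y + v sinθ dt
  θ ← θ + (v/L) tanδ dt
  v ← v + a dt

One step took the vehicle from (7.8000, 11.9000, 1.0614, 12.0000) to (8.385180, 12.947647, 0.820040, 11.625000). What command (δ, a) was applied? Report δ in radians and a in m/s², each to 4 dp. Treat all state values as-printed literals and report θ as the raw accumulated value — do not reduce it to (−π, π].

δ = -0.4975, a = -3.7500

a = (v'−v)/dt = (-0.375000)/0.1 = -3.7500
Δθ = θ'−θ = -0.241360;  (v·dt/L) = 12.0000·0.1/2.7 = 0.444444
tan δ = Δθ·L/(v·dt) = -0.543060  →  δ = -0.4975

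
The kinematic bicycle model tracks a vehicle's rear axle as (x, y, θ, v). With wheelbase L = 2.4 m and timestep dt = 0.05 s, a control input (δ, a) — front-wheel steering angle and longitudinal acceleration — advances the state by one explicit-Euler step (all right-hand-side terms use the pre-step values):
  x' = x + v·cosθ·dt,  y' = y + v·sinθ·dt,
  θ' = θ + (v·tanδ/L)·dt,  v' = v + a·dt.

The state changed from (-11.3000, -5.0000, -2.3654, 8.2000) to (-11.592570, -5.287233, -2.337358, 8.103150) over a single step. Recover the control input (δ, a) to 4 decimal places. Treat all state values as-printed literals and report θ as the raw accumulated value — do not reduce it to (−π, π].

a = (v'−v)/dt = (-0.096850)/0.05 = -1.9370
Δθ = θ'−θ = 0.028042;  (v·dt/L) = 8.2000·0.05/2.4 = 0.170833
tan δ = Δθ·L/(v·dt) = 0.164148  →  δ = 0.1627

δ = 0.1627, a = -1.9370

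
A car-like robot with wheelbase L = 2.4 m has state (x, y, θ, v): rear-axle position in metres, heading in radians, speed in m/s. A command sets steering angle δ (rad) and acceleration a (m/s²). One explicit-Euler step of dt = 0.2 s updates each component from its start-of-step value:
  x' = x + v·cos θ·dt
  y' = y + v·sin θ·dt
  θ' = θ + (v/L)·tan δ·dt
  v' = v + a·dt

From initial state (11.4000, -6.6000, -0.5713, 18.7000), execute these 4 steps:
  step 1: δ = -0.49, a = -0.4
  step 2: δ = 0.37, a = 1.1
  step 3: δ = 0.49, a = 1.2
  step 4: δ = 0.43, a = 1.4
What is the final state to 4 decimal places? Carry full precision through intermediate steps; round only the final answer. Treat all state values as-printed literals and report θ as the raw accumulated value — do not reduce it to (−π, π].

(21.6067, -14.8582, 0.7660, 19.3600)

after step 1 (δ=-0.49, a=-0.4): (14.546083, -8.622315, -1.402497, 18.620000)
after step 2 (δ=0.37, a=1.1): (15.169877, -12.293699, -0.800662, 18.840000)
after step 3 (δ=0.49, a=1.2): (17.793278, -14.998435, 0.036757, 19.080000)
after step 4 (δ=0.43, a=1.4): (21.606700, -14.858201, 0.765965, 19.360000)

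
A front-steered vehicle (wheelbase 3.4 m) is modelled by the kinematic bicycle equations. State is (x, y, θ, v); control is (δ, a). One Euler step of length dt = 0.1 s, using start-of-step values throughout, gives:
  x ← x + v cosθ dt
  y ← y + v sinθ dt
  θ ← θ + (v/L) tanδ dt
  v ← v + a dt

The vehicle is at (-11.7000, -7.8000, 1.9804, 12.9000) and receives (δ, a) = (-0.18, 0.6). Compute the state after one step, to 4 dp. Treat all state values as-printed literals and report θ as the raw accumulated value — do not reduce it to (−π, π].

(-12.2137, -6.6167, 1.9114, 12.9600)

x' = -11.7000 + 12.9000·cos(1.9804)·0.1 = -12.2137
y' = -7.8000 + 12.9000·sin(1.9804)·0.1 = -6.6167
θ' = 1.9804 + (12.9000/3.4)·tan(-0.18)·0.1 = 1.9114
v' = 12.9000 + 0.6000·0.1 = 12.9600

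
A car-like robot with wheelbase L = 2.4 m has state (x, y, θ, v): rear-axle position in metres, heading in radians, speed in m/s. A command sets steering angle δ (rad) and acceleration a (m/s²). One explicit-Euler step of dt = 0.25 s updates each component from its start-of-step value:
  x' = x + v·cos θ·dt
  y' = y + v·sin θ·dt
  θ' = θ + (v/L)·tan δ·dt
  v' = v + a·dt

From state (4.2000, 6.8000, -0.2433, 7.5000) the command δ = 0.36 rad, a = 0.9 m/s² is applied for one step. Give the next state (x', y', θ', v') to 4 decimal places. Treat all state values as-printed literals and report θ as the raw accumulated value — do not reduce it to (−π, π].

x' = 4.2000 + 7.5000·cos(-0.2433)·0.25 = 6.0198
y' = 6.8000 + 7.5000·sin(-0.2433)·0.25 = 6.3483
θ' = -0.2433 + (7.5000/2.4)·tan(0.36)·0.25 = 0.0508
v' = 7.5000 + 0.9000·0.25 = 7.7250

(6.0198, 6.3483, 0.0508, 7.7250)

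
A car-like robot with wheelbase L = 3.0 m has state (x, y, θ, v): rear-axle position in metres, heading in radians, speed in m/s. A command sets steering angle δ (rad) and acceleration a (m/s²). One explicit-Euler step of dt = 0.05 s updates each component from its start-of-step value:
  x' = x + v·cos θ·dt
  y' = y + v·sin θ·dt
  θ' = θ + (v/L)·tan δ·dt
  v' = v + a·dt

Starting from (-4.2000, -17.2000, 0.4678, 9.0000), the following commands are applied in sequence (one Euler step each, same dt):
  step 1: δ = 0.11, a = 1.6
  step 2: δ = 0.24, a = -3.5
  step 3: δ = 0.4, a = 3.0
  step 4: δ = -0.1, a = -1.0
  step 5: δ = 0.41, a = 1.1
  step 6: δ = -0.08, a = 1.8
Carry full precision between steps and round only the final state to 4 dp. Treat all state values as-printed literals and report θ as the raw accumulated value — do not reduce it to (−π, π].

after step 1 (δ=0.11, a=1.6): (-3.798347, -16.997084, 0.484367, 9.080000)
after step 2 (δ=0.24, a=-3.5): (-3.396571, -16.785680, 0.521401, 8.905000)
after step 3 (δ=0.4, a=3.0): (-3.010484, -16.563903, 0.584150, 9.055000)
after step 4 (δ=-0.1, a=-1.0): (-2.632809, -16.314216, 0.569008, 9.005000)
after step 5 (δ=0.41, a=1.1): (-2.253502, -16.071623, 0.634239, 9.060000)
after step 6 (δ=-0.08, a=1.8): (-1.888600, -15.803191, 0.622133, 9.150000)

(-1.8886, -15.8032, 0.6221, 9.1500)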